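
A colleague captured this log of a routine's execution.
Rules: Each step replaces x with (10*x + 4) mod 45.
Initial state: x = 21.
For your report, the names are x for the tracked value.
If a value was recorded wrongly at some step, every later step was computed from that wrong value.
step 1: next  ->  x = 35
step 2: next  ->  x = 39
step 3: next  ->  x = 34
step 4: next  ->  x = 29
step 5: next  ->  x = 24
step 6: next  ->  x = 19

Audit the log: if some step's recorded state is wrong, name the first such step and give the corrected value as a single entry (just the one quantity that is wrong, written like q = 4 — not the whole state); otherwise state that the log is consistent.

1. x = (10*21 + 4) mod 45 = 34 (the recorded entry deviates here)
That makes step 1 the first incorrect line — x = 34 is what it should show.

step 1, x = 34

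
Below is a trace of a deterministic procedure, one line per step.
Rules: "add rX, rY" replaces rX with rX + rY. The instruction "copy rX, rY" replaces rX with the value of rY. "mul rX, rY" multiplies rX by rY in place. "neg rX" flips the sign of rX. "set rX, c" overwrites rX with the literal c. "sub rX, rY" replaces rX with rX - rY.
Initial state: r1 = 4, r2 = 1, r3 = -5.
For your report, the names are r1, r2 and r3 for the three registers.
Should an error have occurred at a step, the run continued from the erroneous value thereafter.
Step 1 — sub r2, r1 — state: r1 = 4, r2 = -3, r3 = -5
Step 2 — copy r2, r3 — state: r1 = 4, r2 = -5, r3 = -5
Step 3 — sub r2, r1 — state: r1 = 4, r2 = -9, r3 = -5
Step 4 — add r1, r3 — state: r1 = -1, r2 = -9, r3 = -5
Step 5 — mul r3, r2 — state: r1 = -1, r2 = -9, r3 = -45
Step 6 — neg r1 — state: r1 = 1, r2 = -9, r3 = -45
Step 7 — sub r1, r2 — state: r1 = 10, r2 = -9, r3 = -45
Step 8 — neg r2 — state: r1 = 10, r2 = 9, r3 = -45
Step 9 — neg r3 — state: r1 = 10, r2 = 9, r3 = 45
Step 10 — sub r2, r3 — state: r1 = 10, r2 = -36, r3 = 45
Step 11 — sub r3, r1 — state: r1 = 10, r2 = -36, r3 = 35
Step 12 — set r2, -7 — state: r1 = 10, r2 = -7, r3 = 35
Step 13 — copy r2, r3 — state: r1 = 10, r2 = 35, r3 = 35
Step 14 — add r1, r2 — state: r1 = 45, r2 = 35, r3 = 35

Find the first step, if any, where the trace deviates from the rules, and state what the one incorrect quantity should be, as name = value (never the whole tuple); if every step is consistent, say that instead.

step 5, r3 = 45

Step 1: r2 = 1 - 4 = -3 — matches.
Step 2: r2 = -5 — no discrepancy.
Step 3: r2 = -5 - 4 = -9 — matches.
Step 4: r1 = 4 + -5 = -1 — agrees with the trace.
Step 5: r3 = -5 * -9 = 45 — this is not what the trace shows.
Step 5 is the first one off; corrected, r3 = 45.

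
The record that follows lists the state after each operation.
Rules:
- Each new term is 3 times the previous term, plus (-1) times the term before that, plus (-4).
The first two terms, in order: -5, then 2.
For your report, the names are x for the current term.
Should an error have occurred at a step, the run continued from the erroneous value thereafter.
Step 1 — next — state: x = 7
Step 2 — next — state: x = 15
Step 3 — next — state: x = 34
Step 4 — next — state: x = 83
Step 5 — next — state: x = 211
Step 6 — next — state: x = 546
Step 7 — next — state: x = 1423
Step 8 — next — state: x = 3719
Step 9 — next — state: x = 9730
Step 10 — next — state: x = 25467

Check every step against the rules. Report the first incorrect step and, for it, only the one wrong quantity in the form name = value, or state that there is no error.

Recomputing the run from the initial state:
step 1: x = 7
step 2: x = 15
step 3: x = 34
step 4: x = 83
step 5: x = 211
step 6: x = 546
step 7: x = 1423
step 8: x = 3719
step 9: x = 9730
step 10: x = 25467
This matches the record at every step.

no error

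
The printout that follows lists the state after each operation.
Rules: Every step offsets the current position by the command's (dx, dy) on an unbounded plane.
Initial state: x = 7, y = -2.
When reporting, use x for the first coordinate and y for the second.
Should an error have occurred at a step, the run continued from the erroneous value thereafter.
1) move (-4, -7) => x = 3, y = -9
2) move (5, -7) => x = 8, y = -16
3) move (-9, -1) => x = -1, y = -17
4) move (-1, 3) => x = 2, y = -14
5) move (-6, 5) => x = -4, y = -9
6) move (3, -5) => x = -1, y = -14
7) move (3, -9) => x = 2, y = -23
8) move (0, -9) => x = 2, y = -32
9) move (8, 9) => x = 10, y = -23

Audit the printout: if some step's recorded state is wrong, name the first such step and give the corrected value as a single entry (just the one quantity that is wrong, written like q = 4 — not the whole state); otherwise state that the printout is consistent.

step 1: x = 7 + (-4) = 3, y = -2 + (-7) = -9 -> same as recorded
step 2: x = 3 + (5) = 8, y = -9 + (-7) = -16 -> exactly as logged
step 3: x = 8 + (-9) = -1, y = -16 + (-1) = -17 -> confirmed correct
step 4: x = -1 + (-1) = -2, y = -17 + (3) = -14 -> not what was recorded
The earliest wrong entry is at step 4: it should read x = -2.

step 4, x = -2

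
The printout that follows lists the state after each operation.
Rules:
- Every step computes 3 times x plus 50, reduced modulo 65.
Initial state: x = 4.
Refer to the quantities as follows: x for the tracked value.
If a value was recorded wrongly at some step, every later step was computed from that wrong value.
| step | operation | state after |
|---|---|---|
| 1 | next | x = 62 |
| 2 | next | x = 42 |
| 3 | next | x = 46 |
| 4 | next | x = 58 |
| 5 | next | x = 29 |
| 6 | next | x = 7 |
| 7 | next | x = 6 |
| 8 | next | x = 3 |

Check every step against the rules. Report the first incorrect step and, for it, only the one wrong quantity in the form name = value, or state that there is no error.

step 2, x = 41

Step 1: x = (3*4 + 50) mod 65 = 62 — same as recorded.
Step 2: x = (3*62 + 50) mod 65 = 41 — a discrepancy with the printout.
So the first discrepancy is step 2, where the right value is x = 41.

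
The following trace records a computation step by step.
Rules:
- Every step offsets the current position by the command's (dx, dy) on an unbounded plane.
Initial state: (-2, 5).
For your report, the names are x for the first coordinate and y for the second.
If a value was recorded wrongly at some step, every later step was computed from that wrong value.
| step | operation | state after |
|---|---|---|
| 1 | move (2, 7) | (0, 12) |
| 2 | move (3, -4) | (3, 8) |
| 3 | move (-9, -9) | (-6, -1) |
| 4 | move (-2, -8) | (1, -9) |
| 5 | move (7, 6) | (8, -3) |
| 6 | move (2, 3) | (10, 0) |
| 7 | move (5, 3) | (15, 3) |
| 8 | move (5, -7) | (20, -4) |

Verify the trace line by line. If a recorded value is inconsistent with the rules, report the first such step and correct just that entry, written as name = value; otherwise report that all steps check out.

step 4, x = -8

step 1: x = -2 + (2) = 0, y = 5 + (7) = 12 -> confirmed correct
step 2: x = 0 + (3) = 3, y = 12 + (-4) = 8 -> no discrepancy
step 3: x = 3 + (-9) = -6, y = 8 + (-9) = -1 -> agrees with the trace
step 4: x = -6 + (-2) = -8, y = -1 + (-8) = -9 -> this is not what the trace shows
The earliest wrong entry is at step 4: it should read x = -8.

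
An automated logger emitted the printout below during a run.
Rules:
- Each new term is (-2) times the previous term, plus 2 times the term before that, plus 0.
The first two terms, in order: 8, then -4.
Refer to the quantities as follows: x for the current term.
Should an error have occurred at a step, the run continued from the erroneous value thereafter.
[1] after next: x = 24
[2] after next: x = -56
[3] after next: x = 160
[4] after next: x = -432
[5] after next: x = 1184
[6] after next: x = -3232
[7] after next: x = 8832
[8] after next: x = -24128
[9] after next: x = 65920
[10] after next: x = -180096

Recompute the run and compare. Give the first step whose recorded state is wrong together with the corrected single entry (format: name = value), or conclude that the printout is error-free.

no error

Recomputing the run from the initial state:
step 1: x = 24
step 2: x = -56
step 3: x = 160
step 4: x = -432
step 5: x = 1184
step 6: x = -3232
step 7: x = 8832
step 8: x = -24128
step 9: x = 65920
step 10: x = -180096
This matches the printout at every step.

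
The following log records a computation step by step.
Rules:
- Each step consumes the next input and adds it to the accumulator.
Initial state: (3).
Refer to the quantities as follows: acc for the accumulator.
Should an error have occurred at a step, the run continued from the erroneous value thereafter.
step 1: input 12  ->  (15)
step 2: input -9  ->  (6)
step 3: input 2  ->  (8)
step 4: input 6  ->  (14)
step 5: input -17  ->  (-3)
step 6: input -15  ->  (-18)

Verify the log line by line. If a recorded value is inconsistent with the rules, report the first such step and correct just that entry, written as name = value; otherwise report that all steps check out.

1. acc = 3 + 12 = 15 (no discrepancy)
2. acc = 15 + -9 = 6 (verified)
3. acc = 6 + 2 = 8 (consistent with the log)
4. acc = 8 + 6 = 14 (agrees with the log)
5. acc = 14 + -17 = -3 (verified)
6. acc = -3 + -15 = -18 (matches)
Each recorded entry agrees with the recomputation.

no error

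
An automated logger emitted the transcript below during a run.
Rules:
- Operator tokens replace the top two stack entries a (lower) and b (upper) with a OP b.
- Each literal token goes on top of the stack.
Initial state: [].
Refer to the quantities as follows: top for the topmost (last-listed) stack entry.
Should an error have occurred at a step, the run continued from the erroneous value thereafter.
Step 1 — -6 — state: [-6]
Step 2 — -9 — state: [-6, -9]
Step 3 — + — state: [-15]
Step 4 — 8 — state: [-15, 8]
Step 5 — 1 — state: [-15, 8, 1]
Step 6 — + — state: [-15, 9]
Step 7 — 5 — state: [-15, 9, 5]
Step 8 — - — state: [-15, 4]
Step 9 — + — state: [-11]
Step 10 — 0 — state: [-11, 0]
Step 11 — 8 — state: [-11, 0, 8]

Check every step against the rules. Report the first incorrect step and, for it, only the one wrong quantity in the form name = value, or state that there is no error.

no error

1. push -6: top = -6 (no discrepancy)
2. push -9: top = -9 (verified)
3. -6 + -9 = -15 (exactly as logged)
4. push 8: top = 8 (in agreement)
5. push 1: top = 1 (consistent with the transcript)
6. 8 + 1 = 9 (verified)
7. push 5: top = 5 (matches)
8. 9 - 5 = 4 (checks out)
9. -15 + 4 = -11 (confirmed correct)
10. push 0: top = 0 (consistent with the transcript)
11. push 8: top = 8 (agrees with the transcript)
Each recorded entry agrees with the recomputation.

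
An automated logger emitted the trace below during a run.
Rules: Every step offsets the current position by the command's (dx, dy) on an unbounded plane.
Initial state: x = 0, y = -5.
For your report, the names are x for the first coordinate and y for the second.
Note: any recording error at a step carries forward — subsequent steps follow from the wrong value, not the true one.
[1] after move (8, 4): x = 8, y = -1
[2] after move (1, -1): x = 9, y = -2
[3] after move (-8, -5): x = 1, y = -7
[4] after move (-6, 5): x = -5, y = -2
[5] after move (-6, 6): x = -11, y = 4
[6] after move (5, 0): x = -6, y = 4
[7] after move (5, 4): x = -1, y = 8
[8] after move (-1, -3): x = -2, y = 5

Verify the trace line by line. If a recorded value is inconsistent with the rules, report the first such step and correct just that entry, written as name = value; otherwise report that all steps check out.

no error

1. x = 0 + (8) = 8, y = -5 + (4) = -1 (no discrepancy)
2. x = 8 + (1) = 9, y = -1 + (-1) = -2 (no discrepancy)
3. x = 9 + (-8) = 1, y = -2 + (-5) = -7 (verified)
4. x = 1 + (-6) = -5, y = -7 + (5) = -2 (matches)
5. x = -5 + (-6) = -11, y = -2 + (6) = 4 (checks out)
6. x = -11 + (5) = -6, y = 4 + (0) = 4 (verified)
7. x = -6 + (5) = -1, y = 4 + (4) = 8 (confirmed correct)
8. x = -1 + (-1) = -2, y = 8 + (-3) = 5 (in agreement)
All entries verified; no error found.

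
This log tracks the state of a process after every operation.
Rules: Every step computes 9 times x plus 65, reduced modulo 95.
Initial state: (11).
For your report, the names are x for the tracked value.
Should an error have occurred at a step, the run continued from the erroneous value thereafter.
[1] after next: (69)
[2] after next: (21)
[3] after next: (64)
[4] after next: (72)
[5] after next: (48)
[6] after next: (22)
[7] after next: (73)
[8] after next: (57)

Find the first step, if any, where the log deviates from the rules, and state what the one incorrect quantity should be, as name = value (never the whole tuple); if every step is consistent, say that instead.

step 4, x = 71

step 1: x = (9*11 + 65) mod 95 = 69 -> confirmed correct
step 2: x = (9*69 + 65) mod 95 = 21 -> matches
step 3: x = (9*21 + 65) mod 95 = 64 -> consistent with the log
step 4: x = (9*64 + 65) mod 95 = 71 -> first mismatch against the log
The audit stops at step 4: the recorded entry is wrong and should be x = 71.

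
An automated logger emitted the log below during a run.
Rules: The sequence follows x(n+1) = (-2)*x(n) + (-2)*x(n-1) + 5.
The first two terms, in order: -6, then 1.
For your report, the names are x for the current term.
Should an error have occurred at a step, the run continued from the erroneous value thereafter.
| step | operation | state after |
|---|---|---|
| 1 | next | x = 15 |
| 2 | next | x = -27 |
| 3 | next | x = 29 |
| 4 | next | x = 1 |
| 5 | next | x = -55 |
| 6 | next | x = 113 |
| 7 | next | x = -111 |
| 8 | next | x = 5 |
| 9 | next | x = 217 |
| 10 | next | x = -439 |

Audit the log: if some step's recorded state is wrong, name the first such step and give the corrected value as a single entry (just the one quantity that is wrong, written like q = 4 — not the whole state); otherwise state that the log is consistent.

Step 1: x = -2*(1) + (-2)*(-6) + (5) = 15 — consistent with the log.
Step 2: x = -2*(15) + (-2)*(1) + (5) = -27 — exactly as logged.
Step 3: x = -2*(-27) + (-2)*(15) + (5) = 29 — exactly as logged.
Step 4: x = -2*(29) + (-2)*(-27) + (5) = 1 — no discrepancy.
Step 5: x = -2*(1) + (-2)*(29) + (5) = -55 — consistent with the log.
Step 6: x = -2*(-55) + (-2)*(1) + (5) = 113 — matches.
Step 7: x = -2*(113) + (-2)*(-55) + (5) = -111 — consistent with the log.
Step 8: x = -2*(-111) + (-2)*(113) + (5) = 1 — this is not what the log shows.
The earliest wrong entry is at step 8: it should read x = 1.

step 8, x = 1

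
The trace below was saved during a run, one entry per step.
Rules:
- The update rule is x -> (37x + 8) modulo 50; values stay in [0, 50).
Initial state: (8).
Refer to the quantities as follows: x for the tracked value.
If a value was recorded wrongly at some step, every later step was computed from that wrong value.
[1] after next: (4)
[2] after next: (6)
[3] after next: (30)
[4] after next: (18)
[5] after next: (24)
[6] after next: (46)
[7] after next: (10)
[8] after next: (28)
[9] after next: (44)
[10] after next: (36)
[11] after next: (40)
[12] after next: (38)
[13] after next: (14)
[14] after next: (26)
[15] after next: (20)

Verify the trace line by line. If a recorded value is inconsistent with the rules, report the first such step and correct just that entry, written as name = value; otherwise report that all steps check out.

step 1: x = (37*8 + 8) mod 50 = 4 -> consistent with the trace
step 2: x = (37*4 + 8) mod 50 = 6 -> consistent with the trace
step 3: x = (37*6 + 8) mod 50 = 30 -> no discrepancy
step 4: x = (37*30 + 8) mod 50 = 18 -> exactly as logged
step 5: x = (37*18 + 8) mod 50 = 24 -> same as recorded
step 6: x = (37*24 + 8) mod 50 = 46 -> verified
step 7: x = (37*46 + 8) mod 50 = 10 -> matches
step 8: x = (37*10 + 8) mod 50 = 28 -> same as recorded
step 9: x = (37*28 + 8) mod 50 = 44 -> no discrepancy
step 10: x = (37*44 + 8) mod 50 = 36 -> exactly as logged
step 11: x = (37*36 + 8) mod 50 = 40 -> exactly as logged
step 12: x = (37*40 + 8) mod 50 = 38 -> verified
step 13: x = (37*38 + 8) mod 50 = 14 -> exactly as logged
step 14: x = (37*14 + 8) mod 50 = 26 -> no discrepancy
step 15: x = (37*26 + 8) mod 50 = 20 -> checks out
The whole run recomputes cleanly — no discrepancies.

no error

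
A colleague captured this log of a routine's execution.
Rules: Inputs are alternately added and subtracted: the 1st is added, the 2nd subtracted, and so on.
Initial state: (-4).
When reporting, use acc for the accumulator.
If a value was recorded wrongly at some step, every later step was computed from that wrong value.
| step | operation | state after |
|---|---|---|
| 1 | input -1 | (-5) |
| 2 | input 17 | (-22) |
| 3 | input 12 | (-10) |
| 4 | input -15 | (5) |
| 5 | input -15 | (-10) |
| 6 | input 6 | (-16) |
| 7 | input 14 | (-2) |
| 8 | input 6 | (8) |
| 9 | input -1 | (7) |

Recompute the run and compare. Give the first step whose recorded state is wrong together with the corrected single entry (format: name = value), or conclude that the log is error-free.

step 1: acc = -4 + -1 = -5 -> confirmed correct
step 2: acc = -5 - 17 = -22 -> agrees with the log
step 3: acc = -22 + 12 = -10 -> in agreement
step 4: acc = -10 - -15 = 5 -> in agreement
step 5: acc = 5 + -15 = -10 -> no discrepancy
step 6: acc = -10 - 6 = -16 -> checks out
step 7: acc = -16 + 14 = -2 -> in agreement
step 8: acc = -2 - 6 = -8 -> first mismatch against the log
That makes step 8 the first incorrect line — acc = -8 is what it should show.

step 8, acc = -8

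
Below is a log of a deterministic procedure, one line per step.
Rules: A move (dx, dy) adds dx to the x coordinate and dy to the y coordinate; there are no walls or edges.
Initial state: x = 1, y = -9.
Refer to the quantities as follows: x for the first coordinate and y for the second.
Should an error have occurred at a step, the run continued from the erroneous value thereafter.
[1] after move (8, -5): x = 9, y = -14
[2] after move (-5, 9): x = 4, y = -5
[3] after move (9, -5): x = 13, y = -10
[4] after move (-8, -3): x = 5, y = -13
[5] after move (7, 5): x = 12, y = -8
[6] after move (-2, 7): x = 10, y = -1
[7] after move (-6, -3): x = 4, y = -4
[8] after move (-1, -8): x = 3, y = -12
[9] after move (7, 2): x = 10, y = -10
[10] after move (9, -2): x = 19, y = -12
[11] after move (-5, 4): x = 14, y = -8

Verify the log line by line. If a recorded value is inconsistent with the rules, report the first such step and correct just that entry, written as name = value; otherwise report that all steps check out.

Recomputing the run from the initial state:
step 1: x = 9, y = -14
step 2: x = 4, y = -5
step 3: x = 13, y = -10
step 4: x = 5, y = -13
step 5: x = 12, y = -8
step 6: x = 10, y = -1
step 7: x = 4, y = -4
step 8: x = 3, y = -12
step 9: x = 10, y = -10
step 10: x = 19, y = -12
step 11: x = 14, y = -8
This matches the log at every step.

no error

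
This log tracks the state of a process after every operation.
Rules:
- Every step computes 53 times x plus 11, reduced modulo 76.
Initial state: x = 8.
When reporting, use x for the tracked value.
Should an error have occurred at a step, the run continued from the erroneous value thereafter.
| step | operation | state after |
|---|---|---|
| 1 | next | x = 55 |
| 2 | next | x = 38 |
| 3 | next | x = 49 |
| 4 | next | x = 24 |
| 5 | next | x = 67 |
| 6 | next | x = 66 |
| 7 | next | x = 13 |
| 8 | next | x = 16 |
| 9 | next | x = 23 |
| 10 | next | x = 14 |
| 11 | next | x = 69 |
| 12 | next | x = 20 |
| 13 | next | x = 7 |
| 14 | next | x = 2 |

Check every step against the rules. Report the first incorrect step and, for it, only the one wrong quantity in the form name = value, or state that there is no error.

step 1: x = (53*8 + 11) mod 76 = 55 -> verified
step 2: x = (53*55 + 11) mod 76 = 38 -> matches
step 3: x = (53*38 + 11) mod 76 = 49 -> agrees with the log
step 4: x = (53*49 + 11) mod 76 = 24 -> confirmed correct
step 5: x = (53*24 + 11) mod 76 = 67 -> in agreement
step 6: x = (53*67 + 11) mod 76 = 66 -> agrees with the log
step 7: x = (53*66 + 11) mod 76 = 13 -> verified
step 8: x = (53*13 + 11) mod 76 = 16 -> verified
step 9: x = (53*16 + 11) mod 76 = 23 -> no discrepancy
step 10: x = (53*23 + 11) mod 76 = 14 -> checks out
step 11: x = (53*14 + 11) mod 76 = 69 -> same as recorded
step 12: x = (53*69 + 11) mod 76 = 20 -> in agreement
step 13: x = (53*20 + 11) mod 76 = 7 -> checks out
step 14: x = (53*7 + 11) mod 76 = 2 -> matches
The whole run recomputes cleanly — no discrepancies.

no error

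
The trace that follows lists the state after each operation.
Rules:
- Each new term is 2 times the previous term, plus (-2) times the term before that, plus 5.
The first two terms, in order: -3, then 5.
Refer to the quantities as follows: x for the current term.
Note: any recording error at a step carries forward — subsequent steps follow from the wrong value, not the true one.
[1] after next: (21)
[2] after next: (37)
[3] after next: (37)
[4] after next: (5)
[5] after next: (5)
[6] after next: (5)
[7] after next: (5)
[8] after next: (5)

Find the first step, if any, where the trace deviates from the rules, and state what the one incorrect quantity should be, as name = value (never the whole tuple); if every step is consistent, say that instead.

step 1: x = 2*(5) + (-2)*(-3) + (5) = 21 -> agrees with the trace
step 2: x = 2*(21) + (-2)*(5) + (5) = 37 -> checks out
step 3: x = 2*(37) + (-2)*(21) + (5) = 37 -> in agreement
step 4: x = 2*(37) + (-2)*(37) + (5) = 5 -> matches
step 5: x = 2*(5) + (-2)*(37) + (5) = -59 -> the recorded entry deviates here
Conclusion: step 5 carries the first error; the entry should be x = -59.

step 5, x = -59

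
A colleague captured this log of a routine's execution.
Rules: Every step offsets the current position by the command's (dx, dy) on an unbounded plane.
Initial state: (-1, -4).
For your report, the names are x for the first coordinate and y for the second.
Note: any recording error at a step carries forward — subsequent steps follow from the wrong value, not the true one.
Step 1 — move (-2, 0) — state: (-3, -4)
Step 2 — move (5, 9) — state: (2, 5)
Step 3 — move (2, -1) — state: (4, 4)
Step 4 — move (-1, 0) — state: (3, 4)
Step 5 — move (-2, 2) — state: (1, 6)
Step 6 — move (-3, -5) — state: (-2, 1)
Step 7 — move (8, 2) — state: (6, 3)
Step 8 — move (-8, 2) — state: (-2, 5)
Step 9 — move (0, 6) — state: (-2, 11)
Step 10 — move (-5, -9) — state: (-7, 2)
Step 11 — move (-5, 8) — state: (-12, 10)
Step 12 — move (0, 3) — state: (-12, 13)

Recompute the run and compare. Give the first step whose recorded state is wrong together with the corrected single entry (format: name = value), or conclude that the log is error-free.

step 1: x = -1 + (-2) = -3, y = -4 + (0) = -4 -> no discrepancy
step 2: x = -3 + (5) = 2, y = -4 + (9) = 5 -> exactly as logged
step 3: x = 2 + (2) = 4, y = 5 + (-1) = 4 -> matches
step 4: x = 4 + (-1) = 3, y = 4 + (0) = 4 -> confirmed correct
step 5: x = 3 + (-2) = 1, y = 4 + (2) = 6 -> exactly as logged
step 6: x = 1 + (-3) = -2, y = 6 + (-5) = 1 -> verified
step 7: x = -2 + (8) = 6, y = 1 + (2) = 3 -> in agreement
step 8: x = 6 + (-8) = -2, y = 3 + (2) = 5 -> agrees with the log
step 9: x = -2 + (0) = -2, y = 5 + (6) = 11 -> exactly as logged
step 10: x = -2 + (-5) = -7, y = 11 + (-9) = 2 -> consistent with the log
step 11: x = -7 + (-5) = -12, y = 2 + (8) = 10 -> checks out
step 12: x = -12 + (0) = -12, y = 10 + (3) = 13 -> consistent with the log
Each recorded entry agrees with the recomputation.

no error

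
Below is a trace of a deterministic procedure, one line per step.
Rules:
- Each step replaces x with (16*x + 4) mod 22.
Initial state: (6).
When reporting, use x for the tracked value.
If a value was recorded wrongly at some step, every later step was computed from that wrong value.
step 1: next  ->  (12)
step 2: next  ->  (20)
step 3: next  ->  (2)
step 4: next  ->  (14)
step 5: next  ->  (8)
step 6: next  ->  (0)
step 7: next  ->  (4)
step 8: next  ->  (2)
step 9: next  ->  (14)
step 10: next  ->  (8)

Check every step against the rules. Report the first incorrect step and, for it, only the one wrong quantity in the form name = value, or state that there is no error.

step 3, x = 16

Recomputing the run from the initial state:
step 1: x = 12
step 2: x = 20
step 3: x = 16
step 4: x = 18
step 5: x = 6
step 6: x = 12
step 7: x = 20
step 8: x = 16
step 9: x = 18
step 10: x = 6
The first disagreement with the trace is at step 3, where the value should be x = 16.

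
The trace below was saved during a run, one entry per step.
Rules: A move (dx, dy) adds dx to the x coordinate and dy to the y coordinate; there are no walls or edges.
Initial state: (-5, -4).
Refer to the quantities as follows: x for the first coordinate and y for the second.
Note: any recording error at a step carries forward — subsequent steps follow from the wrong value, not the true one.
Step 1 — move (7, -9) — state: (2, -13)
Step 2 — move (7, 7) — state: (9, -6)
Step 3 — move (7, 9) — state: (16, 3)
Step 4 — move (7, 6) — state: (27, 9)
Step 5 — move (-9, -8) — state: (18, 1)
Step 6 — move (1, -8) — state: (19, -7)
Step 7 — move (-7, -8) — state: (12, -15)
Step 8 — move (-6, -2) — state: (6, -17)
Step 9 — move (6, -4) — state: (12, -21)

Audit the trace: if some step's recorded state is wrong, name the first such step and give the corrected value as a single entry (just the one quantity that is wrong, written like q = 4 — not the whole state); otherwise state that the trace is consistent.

step 1: x = -5 + (7) = 2, y = -4 + (-9) = -13 -> checks out
step 2: x = 2 + (7) = 9, y = -13 + (7) = -6 -> same as recorded
step 3: x = 9 + (7) = 16, y = -6 + (9) = 3 -> in agreement
step 4: x = 16 + (7) = 23, y = 3 + (6) = 9 -> a discrepancy with the trace
Step 4 is the first one off; corrected, x = 23.

step 4, x = 23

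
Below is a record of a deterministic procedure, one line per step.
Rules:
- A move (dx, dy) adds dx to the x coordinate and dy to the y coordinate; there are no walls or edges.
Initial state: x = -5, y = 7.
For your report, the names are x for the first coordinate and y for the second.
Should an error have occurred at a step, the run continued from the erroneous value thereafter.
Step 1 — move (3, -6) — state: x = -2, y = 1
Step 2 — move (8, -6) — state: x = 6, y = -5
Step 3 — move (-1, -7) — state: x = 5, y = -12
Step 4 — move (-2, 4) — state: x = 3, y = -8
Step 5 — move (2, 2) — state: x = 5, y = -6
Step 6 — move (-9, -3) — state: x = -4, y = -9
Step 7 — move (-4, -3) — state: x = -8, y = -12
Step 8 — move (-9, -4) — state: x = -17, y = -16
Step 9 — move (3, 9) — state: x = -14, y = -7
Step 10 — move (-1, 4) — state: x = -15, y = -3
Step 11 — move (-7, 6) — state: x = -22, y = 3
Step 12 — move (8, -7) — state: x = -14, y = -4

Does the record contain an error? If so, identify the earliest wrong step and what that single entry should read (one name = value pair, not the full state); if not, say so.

no error

Recomputing the run from the initial state:
step 1: x = -2, y = 1
step 2: x = 6, y = -5
step 3: x = 5, y = -12
step 4: x = 3, y = -8
step 5: x = 5, y = -6
step 6: x = -4, y = -9
step 7: x = -8, y = -12
step 8: x = -17, y = -16
step 9: x = -14, y = -7
step 10: x = -15, y = -3
step 11: x = -22, y = 3
step 12: x = -14, y = -4
This matches the record at every step.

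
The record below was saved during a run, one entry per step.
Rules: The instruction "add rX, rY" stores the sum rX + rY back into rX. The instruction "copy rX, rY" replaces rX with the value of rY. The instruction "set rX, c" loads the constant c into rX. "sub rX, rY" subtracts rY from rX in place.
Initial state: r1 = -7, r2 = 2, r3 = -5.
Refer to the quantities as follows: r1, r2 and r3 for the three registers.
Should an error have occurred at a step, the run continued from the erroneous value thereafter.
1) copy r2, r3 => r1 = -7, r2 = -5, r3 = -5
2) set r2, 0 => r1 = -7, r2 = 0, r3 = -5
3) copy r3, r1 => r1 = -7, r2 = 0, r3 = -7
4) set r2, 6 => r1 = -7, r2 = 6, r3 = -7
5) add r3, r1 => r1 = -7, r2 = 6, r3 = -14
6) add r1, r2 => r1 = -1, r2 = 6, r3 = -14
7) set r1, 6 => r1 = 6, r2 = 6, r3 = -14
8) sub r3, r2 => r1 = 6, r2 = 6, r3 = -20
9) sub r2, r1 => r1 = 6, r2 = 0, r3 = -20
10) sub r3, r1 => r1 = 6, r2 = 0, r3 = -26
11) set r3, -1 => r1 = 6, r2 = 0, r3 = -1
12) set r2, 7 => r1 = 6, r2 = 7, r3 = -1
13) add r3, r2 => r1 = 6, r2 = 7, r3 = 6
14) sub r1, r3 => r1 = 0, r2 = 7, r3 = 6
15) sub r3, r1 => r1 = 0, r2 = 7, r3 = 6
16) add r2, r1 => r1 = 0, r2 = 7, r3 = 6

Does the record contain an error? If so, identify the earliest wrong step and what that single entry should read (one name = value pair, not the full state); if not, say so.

step 1: r2 = -5 -> exactly as logged
step 2: r2 = 0 -> checks out
step 3: r3 = -7 -> exactly as logged
step 4: r2 = 6 -> no discrepancy
step 5: r3 = -7 + -7 = -14 -> checks out
step 6: r1 = -7 + 6 = -1 -> verified
step 7: r1 = 6 -> matches
step 8: r3 = -14 - 6 = -20 -> in agreement
step 9: r2 = 6 - 6 = 0 -> agrees with the record
step 10: r3 = -20 - 6 = -26 -> confirmed correct
step 11: r3 = -1 -> agrees with the record
step 12: r2 = 7 -> consistent with the record
step 13: r3 = -1 + 7 = 6 -> no discrepancy
step 14: r1 = 6 - 6 = 0 -> confirmed correct
step 15: r3 = 6 - 0 = 6 -> consistent with the record
step 16: r2 = 7 + 0 = 7 -> same as recorded
The whole run recomputes cleanly — no discrepancies.

no error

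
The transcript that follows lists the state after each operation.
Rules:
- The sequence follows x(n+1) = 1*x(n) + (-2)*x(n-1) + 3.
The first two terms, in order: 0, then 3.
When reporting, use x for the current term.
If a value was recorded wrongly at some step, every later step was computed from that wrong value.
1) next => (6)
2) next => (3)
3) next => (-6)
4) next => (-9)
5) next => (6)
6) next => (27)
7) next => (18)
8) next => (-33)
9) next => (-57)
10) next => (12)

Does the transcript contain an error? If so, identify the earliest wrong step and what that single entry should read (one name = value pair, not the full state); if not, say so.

step 9, x = -66

step 1: x = 1*(3) + (-2)*(0) + (3) = 6 -> no discrepancy
step 2: x = 1*(6) + (-2)*(3) + (3) = 3 -> checks out
step 3: x = 1*(3) + (-2)*(6) + (3) = -6 -> in agreement
step 4: x = 1*(-6) + (-2)*(3) + (3) = -9 -> same as recorded
step 5: x = 1*(-9) + (-2)*(-6) + (3) = 6 -> same as recorded
step 6: x = 1*(6) + (-2)*(-9) + (3) = 27 -> agrees with the transcript
step 7: x = 1*(27) + (-2)*(6) + (3) = 18 -> in agreement
step 8: x = 1*(18) + (-2)*(27) + (3) = -33 -> exactly as logged
step 9: x = 1*(-33) + (-2)*(18) + (3) = -66 -> the entry is off here
The earliest wrong entry is at step 9: it should read x = -66.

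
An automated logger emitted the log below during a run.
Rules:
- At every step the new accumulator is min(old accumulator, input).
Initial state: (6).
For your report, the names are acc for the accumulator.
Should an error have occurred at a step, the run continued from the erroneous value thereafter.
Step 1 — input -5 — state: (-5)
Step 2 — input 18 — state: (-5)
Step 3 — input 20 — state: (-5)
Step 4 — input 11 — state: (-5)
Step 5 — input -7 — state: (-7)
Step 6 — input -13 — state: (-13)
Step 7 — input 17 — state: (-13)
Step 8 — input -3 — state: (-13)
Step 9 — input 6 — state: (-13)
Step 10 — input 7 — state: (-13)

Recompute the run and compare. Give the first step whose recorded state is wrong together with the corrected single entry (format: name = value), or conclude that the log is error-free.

Step 1: acc = min(6, -5) = -5 — exactly as logged.
Step 2: acc = min(-5, 18) = -5 — checks out.
Step 3: acc = min(-5, 20) = -5 — same as recorded.
Step 4: acc = min(-5, 11) = -5 — exactly as logged.
Step 5: acc = min(-5, -7) = -7 — checks out.
Step 6: acc = min(-7, -13) = -13 — in agreement.
Step 7: acc = min(-13, 17) = -13 — matches.
Step 8: acc = min(-13, -3) = -13 — in agreement.
Step 9: acc = min(-13, 6) = -13 — exactly as logged.
Step 10: acc = min(-13, 7) = -13 — checks out.
All entries verified; no error found.

no error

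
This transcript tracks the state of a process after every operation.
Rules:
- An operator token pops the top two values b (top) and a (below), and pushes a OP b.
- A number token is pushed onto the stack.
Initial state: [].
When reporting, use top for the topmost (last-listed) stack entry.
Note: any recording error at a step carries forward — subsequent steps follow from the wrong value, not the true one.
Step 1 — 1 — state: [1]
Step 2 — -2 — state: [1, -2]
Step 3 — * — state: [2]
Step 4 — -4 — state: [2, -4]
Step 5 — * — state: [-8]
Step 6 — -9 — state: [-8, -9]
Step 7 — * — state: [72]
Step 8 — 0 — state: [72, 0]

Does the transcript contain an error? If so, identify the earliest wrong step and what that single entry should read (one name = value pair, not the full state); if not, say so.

Recomputing the run from the initial state:
step 1: [1]
step 2: [1, -2]
step 3: [-2]
step 4: [-2, -4]
step 5: [8]
step 6: [8, -9]
step 7: [-72]
step 8: [-72, 0]
The first disagreement with the transcript is at step 3, where the value should be top = -2.

step 3, top = -2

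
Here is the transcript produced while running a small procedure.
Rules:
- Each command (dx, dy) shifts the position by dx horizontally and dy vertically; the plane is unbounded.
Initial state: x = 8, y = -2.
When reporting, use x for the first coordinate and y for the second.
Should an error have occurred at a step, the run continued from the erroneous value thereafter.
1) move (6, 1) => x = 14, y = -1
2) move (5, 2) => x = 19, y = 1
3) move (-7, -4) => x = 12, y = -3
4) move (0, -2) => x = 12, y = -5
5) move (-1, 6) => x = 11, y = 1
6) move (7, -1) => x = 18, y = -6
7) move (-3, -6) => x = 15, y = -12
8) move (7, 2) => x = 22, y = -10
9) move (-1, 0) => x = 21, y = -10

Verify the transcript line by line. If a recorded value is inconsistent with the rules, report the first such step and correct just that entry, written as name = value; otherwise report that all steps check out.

Step 1: x = 8 + (6) = 14, y = -2 + (1) = -1 — in agreement.
Step 2: x = 14 + (5) = 19, y = -1 + (2) = 1 — matches.
Step 3: x = 19 + (-7) = 12, y = 1 + (-4) = -3 — matches.
Step 4: x = 12 + (0) = 12, y = -3 + (-2) = -5 — no discrepancy.
Step 5: x = 12 + (-1) = 11, y = -5 + (6) = 1 — confirmed correct.
Step 6: x = 11 + (7) = 18, y = 1 + (-1) = 0 — not what was recorded.
So the first discrepancy is step 6, where the right value is y = 0.

step 6, y = 0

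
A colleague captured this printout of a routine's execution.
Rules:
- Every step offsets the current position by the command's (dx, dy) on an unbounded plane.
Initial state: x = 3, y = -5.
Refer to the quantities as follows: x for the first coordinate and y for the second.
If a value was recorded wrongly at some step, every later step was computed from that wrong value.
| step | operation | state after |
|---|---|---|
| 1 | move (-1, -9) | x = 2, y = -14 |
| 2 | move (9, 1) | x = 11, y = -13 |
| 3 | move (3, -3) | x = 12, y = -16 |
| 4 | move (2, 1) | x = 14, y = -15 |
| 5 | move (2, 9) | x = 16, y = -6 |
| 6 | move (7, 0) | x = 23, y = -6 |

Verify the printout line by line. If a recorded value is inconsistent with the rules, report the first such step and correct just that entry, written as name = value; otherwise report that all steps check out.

step 3, x = 14

1. x = 3 + (-1) = 2, y = -5 + (-9) = -14 (agrees with the printout)
2. x = 2 + (9) = 11, y = -14 + (1) = -13 (agrees with the printout)
3. x = 11 + (3) = 14, y = -13 + (-3) = -16 (first mismatch against the printout)
That makes step 3 the first incorrect line — x = 14 is what it should show.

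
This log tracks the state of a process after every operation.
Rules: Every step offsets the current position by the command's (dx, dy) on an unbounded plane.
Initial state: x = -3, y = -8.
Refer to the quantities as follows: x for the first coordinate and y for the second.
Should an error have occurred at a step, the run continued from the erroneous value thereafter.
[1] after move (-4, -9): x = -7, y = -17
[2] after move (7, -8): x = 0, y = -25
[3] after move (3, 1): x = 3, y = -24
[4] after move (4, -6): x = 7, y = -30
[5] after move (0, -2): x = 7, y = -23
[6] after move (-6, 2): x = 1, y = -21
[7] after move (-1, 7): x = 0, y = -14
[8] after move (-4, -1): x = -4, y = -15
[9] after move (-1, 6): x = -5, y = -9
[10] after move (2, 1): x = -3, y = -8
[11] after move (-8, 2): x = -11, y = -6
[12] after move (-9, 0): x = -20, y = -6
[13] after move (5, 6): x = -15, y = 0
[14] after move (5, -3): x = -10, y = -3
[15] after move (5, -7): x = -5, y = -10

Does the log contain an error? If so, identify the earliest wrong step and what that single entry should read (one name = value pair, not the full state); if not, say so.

step 5, y = -32

step 1: x = -3 + (-4) = -7, y = -8 + (-9) = -17 -> checks out
step 2: x = -7 + (7) = 0, y = -17 + (-8) = -25 -> exactly as logged
step 3: x = 0 + (3) = 3, y = -25 + (1) = -24 -> exactly as logged
step 4: x = 3 + (4) = 7, y = -24 + (-6) = -30 -> consistent with the log
step 5: x = 7 + (0) = 7, y = -30 + (-2) = -32 -> the log has a different value
The audit stops at step 5: the recorded entry is wrong and should be y = -32.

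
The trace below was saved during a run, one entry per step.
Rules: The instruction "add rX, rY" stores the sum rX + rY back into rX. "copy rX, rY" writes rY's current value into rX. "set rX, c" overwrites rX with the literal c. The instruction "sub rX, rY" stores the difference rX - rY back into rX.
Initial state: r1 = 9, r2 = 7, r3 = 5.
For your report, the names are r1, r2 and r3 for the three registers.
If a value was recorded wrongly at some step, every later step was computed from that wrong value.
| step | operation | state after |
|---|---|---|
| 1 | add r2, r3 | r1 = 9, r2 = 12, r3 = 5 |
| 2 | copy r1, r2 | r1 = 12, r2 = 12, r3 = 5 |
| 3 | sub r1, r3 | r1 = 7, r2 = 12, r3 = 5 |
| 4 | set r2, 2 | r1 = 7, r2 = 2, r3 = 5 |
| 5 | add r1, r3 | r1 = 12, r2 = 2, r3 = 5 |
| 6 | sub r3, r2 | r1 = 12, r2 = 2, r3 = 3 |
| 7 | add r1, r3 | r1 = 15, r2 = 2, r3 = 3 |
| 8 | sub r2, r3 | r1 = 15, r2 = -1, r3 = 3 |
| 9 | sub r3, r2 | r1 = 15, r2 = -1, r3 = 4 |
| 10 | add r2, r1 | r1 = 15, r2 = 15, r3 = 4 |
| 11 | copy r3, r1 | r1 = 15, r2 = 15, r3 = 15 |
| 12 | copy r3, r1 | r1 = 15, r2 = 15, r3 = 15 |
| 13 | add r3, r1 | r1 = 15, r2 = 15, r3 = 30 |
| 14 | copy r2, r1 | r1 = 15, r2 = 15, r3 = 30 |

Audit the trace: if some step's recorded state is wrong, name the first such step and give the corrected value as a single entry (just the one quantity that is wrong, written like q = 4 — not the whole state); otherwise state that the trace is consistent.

step 10, r2 = 14

Recomputing the run from the initial state:
step 1: r1 = 9, r2 = 12, r3 = 5
step 2: r1 = 12, r2 = 12, r3 = 5
step 3: r1 = 7, r2 = 12, r3 = 5
step 4: r1 = 7, r2 = 2, r3 = 5
step 5: r1 = 12, r2 = 2, r3 = 5
step 6: r1 = 12, r2 = 2, r3 = 3
step 7: r1 = 15, r2 = 2, r3 = 3
step 8: r1 = 15, r2 = -1, r3 = 3
step 9: r1 = 15, r2 = -1, r3 = 4
step 10: r1 = 15, r2 = 14, r3 = 4
step 11: r1 = 15, r2 = 14, r3 = 15
step 12: r1 = 15, r2 = 14, r3 = 15
step 13: r1 = 15, r2 = 14, r3 = 30
step 14: r1 = 15, r2 = 15, r3 = 30
The first disagreement with the trace is at step 10, where the value should be r2 = 14.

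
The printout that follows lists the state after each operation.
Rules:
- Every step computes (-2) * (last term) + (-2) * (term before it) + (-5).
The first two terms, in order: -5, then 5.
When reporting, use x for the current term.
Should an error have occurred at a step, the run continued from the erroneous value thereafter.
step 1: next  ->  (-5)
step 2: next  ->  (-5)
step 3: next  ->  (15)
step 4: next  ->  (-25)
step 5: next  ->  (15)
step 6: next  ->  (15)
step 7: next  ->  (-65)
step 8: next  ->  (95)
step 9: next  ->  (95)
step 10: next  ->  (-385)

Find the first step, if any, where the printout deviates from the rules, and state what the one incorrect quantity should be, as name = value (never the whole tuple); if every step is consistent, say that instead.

1. x = -2*(5) + (-2)*(-5) + (-5) = -5 (exactly as logged)
2. x = -2*(-5) + (-2)*(5) + (-5) = -5 (same as recorded)
3. x = -2*(-5) + (-2)*(-5) + (-5) = 15 (matches)
4. x = -2*(15) + (-2)*(-5) + (-5) = -25 (exactly as logged)
5. x = -2*(-25) + (-2)*(15) + (-5) = 15 (in agreement)
6. x = -2*(15) + (-2)*(-25) + (-5) = 15 (no discrepancy)
7. x = -2*(15) + (-2)*(15) + (-5) = -65 (in agreement)
8. x = -2*(-65) + (-2)*(15) + (-5) = 95 (exactly as logged)
9. x = -2*(95) + (-2)*(-65) + (-5) = -65 (the recorded entry deviates here)
Conclusion: step 9 carries the first error; the entry should be x = -65.

step 9, x = -65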